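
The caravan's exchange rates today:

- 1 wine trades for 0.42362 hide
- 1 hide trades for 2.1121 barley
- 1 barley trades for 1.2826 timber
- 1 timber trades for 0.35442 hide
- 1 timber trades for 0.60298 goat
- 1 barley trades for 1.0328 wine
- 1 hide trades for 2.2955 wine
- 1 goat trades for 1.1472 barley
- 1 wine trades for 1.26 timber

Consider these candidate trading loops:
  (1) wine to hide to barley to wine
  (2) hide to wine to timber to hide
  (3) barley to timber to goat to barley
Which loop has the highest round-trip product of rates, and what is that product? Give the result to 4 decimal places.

1.0251

(1) 0.42362 × 2.1121 × 1.0328 = 0.92407
(2) 2.2955 × 1.26 × 0.35442 = 1.02510
(3) 1.2826 × 0.60298 × 1.1472 = 0.88722
Highest is cycle (2) at 1.0251 (>1, arbitrage).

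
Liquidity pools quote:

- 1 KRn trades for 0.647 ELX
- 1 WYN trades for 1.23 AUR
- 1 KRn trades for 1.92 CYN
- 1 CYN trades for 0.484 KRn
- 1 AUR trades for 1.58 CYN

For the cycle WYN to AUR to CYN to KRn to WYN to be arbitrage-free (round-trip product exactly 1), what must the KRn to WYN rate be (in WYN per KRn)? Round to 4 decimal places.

Known legs of the cycle: 1.23 × 1.58 × 0.484 = 0.9406056
For no arbitrage the full-cycle product must be 1, so the missing rate is 1 / 0.9406056 ≈ 1.063145.

1.0631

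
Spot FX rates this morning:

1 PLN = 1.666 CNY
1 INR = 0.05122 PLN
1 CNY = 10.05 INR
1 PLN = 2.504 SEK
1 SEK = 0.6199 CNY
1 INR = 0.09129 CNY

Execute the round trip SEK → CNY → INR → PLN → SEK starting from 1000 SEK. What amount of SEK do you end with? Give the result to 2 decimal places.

799.03

1000 SEK × 0.6199 = 619.9 CNY
619.9 CNY × 10.05 = 6229.995 INR
6229.995 INR × 0.05122 = 319.1003439 PLN
319.1003439 PLN × 2.504 = 799.0272611256 SEK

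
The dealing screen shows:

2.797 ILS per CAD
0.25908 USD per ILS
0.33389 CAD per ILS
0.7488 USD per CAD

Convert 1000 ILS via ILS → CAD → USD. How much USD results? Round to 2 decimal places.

250.02

1000 ILS × 0.33389 = 333.89 CAD
333.89 CAD × 0.7488 = 250.016832 USD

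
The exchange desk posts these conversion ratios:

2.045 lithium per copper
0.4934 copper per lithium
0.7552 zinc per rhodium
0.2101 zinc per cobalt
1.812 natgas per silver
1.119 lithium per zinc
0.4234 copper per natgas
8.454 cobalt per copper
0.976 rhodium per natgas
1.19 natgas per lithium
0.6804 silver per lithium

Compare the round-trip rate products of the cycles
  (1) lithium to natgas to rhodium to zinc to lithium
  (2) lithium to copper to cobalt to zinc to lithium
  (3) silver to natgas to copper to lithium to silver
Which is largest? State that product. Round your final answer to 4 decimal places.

(1) 1.19 × 0.976 × 0.7552 × 1.119 = 0.98150
(2) 0.4934 × 8.454 × 0.2101 × 1.119 = 0.98066
(3) 1.812 × 0.4234 × 2.045 × 0.6804 = 1.06750
Highest is cycle (3) at 1.0675 (>1, arbitrage).

1.0675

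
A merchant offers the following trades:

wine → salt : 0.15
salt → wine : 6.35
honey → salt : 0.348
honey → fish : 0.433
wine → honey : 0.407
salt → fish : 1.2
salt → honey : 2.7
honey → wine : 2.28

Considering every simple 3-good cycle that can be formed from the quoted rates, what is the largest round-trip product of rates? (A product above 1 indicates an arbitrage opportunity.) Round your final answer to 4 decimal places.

0.9234

salt→honey→wine→salt: 2.7 × 2.28 × 0.15 = 0.92340
salt→wine→honey→salt: 6.35 × 0.407 × 0.348 = 0.89939
Maximum is salt→honey→wine→salt at 0.9234; no arbitrage — every cycle loses value.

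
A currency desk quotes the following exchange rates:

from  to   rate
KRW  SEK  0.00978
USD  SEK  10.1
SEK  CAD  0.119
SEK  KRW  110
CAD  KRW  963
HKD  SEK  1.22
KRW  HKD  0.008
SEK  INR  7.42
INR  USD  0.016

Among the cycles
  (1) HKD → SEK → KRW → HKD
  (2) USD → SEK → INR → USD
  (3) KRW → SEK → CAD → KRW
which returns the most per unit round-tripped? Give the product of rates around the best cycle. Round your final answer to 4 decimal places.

1.1991

(1) 1.22 × 110 × 0.008 = 1.07360
(2) 10.1 × 7.42 × 0.016 = 1.19907
(3) 0.00978 × 0.119 × 963 = 1.12076
Highest is cycle (2) at 1.1991 (>1, arbitrage).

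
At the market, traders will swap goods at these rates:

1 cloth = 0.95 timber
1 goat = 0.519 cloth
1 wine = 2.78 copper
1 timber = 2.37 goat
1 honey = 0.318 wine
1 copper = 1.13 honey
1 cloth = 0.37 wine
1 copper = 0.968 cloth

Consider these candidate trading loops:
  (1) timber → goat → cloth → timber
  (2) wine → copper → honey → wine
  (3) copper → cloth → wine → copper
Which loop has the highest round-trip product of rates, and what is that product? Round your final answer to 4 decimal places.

1.1685

(1) 2.37 × 0.519 × 0.95 = 1.16853
(2) 2.78 × 1.13 × 0.318 = 0.99897
(3) 0.968 × 0.37 × 2.78 = 0.99568
Highest is cycle (1) at 1.1685 (>1, arbitrage).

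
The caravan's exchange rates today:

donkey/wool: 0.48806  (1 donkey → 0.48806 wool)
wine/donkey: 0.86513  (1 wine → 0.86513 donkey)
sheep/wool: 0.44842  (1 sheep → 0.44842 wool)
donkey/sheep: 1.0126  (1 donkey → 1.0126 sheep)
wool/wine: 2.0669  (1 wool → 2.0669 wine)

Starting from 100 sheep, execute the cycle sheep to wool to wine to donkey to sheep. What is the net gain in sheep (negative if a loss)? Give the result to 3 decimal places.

-18.806

100 sheep × 0.44842 = 44.842 wool
44.842 wool × 2.0669 = 92.6839298 wine
92.6839298 wine × 0.86513 = 80.183648187874 donkey
80.183648187874 donkey × 1.0126 = 81.1939621550412124 sheep
Net change: 81.1939621550412124 − 100 = -18.8060378449587876 sheep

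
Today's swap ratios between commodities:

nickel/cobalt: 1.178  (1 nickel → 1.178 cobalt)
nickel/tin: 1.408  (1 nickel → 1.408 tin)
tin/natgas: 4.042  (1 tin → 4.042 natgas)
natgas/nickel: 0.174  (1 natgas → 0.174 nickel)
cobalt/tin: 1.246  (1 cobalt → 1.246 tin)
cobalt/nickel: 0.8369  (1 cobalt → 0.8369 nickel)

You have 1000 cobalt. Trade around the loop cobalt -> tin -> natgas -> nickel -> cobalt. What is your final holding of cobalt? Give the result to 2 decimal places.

1000 cobalt × 1.246 = 1246 tin
1246 tin × 4.042 = 5036.332 natgas
5036.332 natgas × 0.174 = 876.321768 nickel
876.321768 nickel × 1.178 = 1032.307042704 cobalt

1032.31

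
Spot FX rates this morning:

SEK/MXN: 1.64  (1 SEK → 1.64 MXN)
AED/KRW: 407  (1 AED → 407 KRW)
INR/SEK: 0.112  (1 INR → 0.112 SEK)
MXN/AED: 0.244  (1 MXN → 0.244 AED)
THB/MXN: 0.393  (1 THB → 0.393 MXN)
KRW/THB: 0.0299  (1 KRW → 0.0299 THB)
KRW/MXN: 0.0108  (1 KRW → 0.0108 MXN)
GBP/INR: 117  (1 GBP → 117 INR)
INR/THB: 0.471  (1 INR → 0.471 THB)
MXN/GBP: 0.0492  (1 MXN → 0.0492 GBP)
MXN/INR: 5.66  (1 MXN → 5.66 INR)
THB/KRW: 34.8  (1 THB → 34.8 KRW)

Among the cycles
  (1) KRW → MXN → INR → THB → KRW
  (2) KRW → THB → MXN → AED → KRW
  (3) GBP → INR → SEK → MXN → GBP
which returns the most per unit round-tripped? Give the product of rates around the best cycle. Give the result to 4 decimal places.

(1) 0.0108 × 5.66 × 0.471 × 34.8 = 1.00194
(2) 0.0299 × 0.393 × 0.244 × 407 = 1.16694
(3) 117 × 0.112 × 1.64 × 0.0492 = 1.05734
Highest is cycle (2) at 1.1669 (>1, arbitrage).

1.1669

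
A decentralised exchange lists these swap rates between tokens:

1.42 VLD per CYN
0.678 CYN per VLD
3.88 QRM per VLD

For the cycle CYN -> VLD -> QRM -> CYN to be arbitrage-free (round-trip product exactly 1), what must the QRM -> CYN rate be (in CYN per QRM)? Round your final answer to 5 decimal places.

Known legs of the cycle: 1.42 × 3.88 = 5.5096
For no arbitrage the full-cycle product must be 1, so the missing rate is 1 / 5.5096 ≈ 0.1815014.

0.18150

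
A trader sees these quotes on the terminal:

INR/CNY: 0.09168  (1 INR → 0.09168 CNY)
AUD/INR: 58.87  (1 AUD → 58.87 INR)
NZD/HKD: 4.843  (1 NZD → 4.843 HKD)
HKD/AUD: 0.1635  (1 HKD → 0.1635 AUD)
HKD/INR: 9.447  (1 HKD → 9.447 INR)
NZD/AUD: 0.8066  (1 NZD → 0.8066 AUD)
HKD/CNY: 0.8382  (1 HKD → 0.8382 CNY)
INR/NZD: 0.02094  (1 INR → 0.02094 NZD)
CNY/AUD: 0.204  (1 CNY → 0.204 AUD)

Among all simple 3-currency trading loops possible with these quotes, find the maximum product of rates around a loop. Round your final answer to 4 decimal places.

CNY→AUD→INR→CNY: 0.204 × 58.87 × 0.09168 = 1.10103
AUD→INR→NZD→AUD: 58.87 × 0.02094 × 0.8066 = 0.99433
HKD→INR→NZD→HKD: 9.447 × 0.02094 × 4.843 = 0.95804
Maximum is CNY→AUD→INR→CNY at 1.1010; arbitrage exists.

1.1010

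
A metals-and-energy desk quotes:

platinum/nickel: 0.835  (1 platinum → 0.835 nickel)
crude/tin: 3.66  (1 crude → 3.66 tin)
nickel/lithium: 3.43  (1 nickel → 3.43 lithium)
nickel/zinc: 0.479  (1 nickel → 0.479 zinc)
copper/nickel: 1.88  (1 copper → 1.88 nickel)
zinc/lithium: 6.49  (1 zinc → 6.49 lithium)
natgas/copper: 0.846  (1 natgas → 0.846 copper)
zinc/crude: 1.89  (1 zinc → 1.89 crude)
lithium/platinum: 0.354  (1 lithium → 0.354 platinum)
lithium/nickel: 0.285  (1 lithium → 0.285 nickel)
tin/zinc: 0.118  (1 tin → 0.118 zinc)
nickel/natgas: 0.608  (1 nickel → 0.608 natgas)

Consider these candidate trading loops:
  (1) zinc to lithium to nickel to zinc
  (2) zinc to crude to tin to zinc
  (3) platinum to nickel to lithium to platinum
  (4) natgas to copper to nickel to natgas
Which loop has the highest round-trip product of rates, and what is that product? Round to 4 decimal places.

1.0139

(1) 6.49 × 0.285 × 0.479 = 0.88598
(2) 1.89 × 3.66 × 0.118 = 0.81625
(3) 0.835 × 3.43 × 0.354 = 1.01387
(4) 0.846 × 1.88 × 0.608 = 0.96701
Highest is cycle (3) at 1.0139 (>1, arbitrage).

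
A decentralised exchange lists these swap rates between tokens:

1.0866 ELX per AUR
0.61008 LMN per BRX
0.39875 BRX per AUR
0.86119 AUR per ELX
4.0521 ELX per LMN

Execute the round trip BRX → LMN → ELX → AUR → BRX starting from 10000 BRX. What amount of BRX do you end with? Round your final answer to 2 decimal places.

10000 BRX × 0.61008 = 6100.8 LMN
6100.8 LMN × 4.0521 = 24721.05168 ELX
24721.05168 ELX × 0.86119 = 21289.5224962992 AUR
21289.5224962992 AUR × 0.39875 = 8489.197095399306 BRX

8489.20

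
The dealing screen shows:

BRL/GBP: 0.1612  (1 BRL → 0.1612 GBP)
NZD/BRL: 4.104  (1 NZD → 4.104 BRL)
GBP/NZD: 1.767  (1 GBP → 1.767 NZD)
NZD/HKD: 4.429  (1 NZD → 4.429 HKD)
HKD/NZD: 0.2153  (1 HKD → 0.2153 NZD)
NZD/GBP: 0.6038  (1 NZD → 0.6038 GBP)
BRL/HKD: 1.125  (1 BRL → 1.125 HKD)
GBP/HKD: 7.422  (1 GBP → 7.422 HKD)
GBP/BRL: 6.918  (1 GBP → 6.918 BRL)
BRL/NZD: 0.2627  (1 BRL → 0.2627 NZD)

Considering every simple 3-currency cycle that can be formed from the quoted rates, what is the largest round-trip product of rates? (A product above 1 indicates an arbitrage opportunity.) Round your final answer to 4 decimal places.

1.1690

GBP→NZD→BRL→GBP: 1.767 × 4.104 × 0.1612 = 1.16899
GBP→BRL→NZD→GBP: 6.918 × 0.2627 × 0.6038 = 1.09732
HKD→NZD→BRL→HKD: 0.2153 × 4.104 × 1.125 = 0.99404
GBP→HKD→NZD→GBP: 7.422 × 0.2153 × 0.6038 = 0.96485
Maximum is GBP→NZD→BRL→GBP at 1.1690; arbitrage exists.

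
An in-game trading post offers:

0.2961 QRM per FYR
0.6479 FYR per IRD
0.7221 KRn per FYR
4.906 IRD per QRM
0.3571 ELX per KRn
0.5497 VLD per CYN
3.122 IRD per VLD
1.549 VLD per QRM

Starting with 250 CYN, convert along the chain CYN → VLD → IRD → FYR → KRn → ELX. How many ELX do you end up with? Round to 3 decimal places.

71.679

250 CYN × 0.5497 = 137.425 VLD
137.425 VLD × 3.122 = 429.04085 IRD
429.04085 IRD × 0.6479 = 277.975566715 FYR
277.975566715 FYR × 0.7221 = 200.7261567249015 KRn
200.7261567249015 KRn × 0.3571 = 71.67931056646232565 ELX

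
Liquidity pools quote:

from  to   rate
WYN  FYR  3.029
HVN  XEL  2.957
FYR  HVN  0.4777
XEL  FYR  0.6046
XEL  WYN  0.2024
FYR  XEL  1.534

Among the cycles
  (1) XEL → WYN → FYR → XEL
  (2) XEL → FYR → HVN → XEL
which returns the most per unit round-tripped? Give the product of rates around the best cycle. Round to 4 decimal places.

(1) 0.2024 × 3.029 × 1.534 = 0.94045
(2) 0.6046 × 0.4777 × 2.957 = 0.85403
Highest is cycle (1) at 0.9404 (≤1, no arbitrage).

0.9404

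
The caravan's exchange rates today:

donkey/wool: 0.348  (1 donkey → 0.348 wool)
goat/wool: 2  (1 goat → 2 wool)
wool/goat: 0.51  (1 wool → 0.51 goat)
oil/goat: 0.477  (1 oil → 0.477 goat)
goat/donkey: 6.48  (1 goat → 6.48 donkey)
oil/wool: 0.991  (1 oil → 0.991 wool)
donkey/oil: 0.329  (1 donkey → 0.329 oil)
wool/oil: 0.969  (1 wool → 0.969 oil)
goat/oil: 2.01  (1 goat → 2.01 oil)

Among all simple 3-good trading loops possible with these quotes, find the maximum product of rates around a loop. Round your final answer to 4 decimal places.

goat→donkey→wool→goat: 6.48 × 0.348 × 0.51 = 1.15007
oil→goat→donkey→oil: 0.477 × 6.48 × 0.329 = 1.01693
oil→wool→goat→oil: 0.991 × 0.51 × 2.01 = 1.01587
oil→goat→wool→oil: 0.477 × 2 × 0.969 = 0.92443
Maximum is goat→donkey→wool→goat at 1.1501; arbitrage exists.

1.1501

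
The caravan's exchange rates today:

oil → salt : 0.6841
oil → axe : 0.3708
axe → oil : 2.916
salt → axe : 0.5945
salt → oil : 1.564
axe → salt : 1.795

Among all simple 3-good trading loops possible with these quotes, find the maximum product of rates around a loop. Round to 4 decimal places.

1.1859

axe→oil→salt→axe: 2.916 × 0.6841 × 0.5945 = 1.18593
axe→salt→oil→axe: 1.795 × 1.564 × 0.3708 = 1.04098
Maximum is axe→oil→salt→axe at 1.1859; arbitrage exists.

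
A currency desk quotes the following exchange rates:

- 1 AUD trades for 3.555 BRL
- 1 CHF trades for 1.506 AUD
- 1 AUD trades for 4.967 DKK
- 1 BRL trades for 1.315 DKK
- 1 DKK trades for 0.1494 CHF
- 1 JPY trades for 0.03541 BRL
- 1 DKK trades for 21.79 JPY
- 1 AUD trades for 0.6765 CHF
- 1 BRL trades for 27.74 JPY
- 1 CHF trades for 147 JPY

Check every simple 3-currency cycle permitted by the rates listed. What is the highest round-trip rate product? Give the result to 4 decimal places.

1.1176

AUD→DKK→CHF→AUD: 4.967 × 0.1494 × 1.506 = 1.11756
DKK→JPY→BRL→DKK: 21.79 × 0.03541 × 1.315 = 1.01463
Maximum is AUD→DKK→CHF→AUD at 1.1176; arbitrage exists.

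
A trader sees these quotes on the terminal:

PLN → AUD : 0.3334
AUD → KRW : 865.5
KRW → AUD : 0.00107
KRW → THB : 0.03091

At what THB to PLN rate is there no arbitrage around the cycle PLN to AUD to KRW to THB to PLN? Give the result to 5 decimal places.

Known legs of the cycle: 0.3334 × 865.5 × 0.03091 = 8.919318507
For no arbitrage the full-cycle product must be 1, so the missing rate is 1 / 8.919318507 ≈ 0.1121162.

0.11212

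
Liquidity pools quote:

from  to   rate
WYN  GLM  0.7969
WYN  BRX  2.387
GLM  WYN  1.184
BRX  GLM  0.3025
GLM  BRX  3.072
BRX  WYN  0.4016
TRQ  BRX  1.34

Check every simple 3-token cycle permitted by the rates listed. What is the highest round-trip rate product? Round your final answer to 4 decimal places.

GLM→BRX→WYN→GLM: 3.072 × 0.4016 × 0.7969 = 0.98315
GLM→WYN→BRX→GLM: 1.184 × 2.387 × 0.3025 = 0.85493
Maximum is GLM→BRX→WYN→GLM at 0.9831; no arbitrage — every cycle loses value.

0.9831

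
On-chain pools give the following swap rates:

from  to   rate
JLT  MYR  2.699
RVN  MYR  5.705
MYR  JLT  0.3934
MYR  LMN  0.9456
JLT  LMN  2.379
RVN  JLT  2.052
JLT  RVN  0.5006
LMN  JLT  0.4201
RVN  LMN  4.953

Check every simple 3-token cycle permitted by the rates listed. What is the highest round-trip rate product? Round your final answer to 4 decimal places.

1.1235

JLT→RVN→MYR→JLT: 0.5006 × 5.705 × 0.3934 = 1.12352
JLT→MYR→LMN→JLT: 2.699 × 0.9456 × 0.4201 = 1.07217
JLT→RVN→LMN→JLT: 0.5006 × 4.953 × 0.4201 = 1.04163
Maximum is JLT→RVN→MYR→JLT at 1.1235; arbitrage exists.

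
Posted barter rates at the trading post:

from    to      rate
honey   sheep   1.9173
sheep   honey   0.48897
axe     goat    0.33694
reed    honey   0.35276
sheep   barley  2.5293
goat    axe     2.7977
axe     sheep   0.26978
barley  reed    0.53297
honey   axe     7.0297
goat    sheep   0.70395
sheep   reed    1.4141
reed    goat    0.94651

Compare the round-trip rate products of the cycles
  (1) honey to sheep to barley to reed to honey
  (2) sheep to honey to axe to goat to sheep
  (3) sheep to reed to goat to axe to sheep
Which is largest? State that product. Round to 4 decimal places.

(1) 1.9173 × 2.5293 × 0.53297 × 0.35276 = 0.91174
(2) 0.48897 × 7.0297 × 0.33694 × 0.70395 = 0.81529
(3) 1.4141 × 0.94651 × 2.7977 × 0.26978 = 1.01022
Highest is cycle (3) at 1.0102 (>1, arbitrage).

1.0102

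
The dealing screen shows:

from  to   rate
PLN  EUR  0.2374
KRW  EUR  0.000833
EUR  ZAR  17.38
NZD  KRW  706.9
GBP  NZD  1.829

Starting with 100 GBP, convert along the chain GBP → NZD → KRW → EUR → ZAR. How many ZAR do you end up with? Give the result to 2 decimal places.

1871.83

100 GBP × 1.829 = 182.9 NZD
182.9 NZD × 706.9 = 129292.01 KRW
129292.01 KRW × 0.000833 = 107.70024433 EUR
107.70024433 EUR × 17.38 = 1871.8302464554 ZAR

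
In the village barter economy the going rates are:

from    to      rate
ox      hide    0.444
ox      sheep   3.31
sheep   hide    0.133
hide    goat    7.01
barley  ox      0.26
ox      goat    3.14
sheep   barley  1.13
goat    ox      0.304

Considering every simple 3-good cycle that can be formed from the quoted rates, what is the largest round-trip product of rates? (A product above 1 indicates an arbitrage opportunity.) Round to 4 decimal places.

0.9725

barley→ox→sheep→barley: 0.26 × 3.31 × 1.13 = 0.97248
hide→goat→ox→hide: 7.01 × 0.304 × 0.444 = 0.94618
Maximum is barley→ox→sheep→barley at 0.9725; no arbitrage — every cycle loses value.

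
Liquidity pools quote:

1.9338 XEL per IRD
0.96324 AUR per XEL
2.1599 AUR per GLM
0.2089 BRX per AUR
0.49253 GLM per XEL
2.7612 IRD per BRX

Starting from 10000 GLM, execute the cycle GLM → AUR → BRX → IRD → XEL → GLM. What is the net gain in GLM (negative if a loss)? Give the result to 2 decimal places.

10000 GLM × 2.1599 = 21599 AUR
21599 AUR × 0.2089 = 4512.0311 BRX
4512.0311 BRX × 2.7612 = 12458.62027332 IRD
12458.62027332 IRD × 1.9338 = 24092.479884546216 XEL
24092.479884546216 XEL × 0.49253 = 11866.26911753554776648 GLM
Net change: 11866.26911753554776648 − 10000 = 1866.26911753554776648 GLM

1866.27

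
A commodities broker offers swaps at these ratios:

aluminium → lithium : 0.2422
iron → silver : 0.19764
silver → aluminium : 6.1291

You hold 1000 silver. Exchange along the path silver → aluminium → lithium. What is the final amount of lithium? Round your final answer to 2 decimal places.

1484.47

1000 silver × 6.1291 = 6129.1 aluminium
6129.1 aluminium × 0.2422 = 1484.46802 lithium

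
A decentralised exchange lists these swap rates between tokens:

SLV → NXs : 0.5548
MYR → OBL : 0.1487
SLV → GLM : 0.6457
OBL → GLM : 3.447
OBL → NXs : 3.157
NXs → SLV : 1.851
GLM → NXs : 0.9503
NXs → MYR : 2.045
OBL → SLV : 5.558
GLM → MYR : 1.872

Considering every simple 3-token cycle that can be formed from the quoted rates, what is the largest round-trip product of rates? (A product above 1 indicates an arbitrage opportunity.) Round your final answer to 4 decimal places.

1.1358

GLM→NXs→SLV→GLM: 0.9503 × 1.851 × 0.6457 = 1.13579
OBL→NXs→MYR→OBL: 3.157 × 2.045 × 0.1487 = 0.96002
OBL→GLM→MYR→OBL: 3.447 × 1.872 × 0.1487 = 0.95953
Maximum is GLM→NXs→SLV→GLM at 1.1358; arbitrage exists.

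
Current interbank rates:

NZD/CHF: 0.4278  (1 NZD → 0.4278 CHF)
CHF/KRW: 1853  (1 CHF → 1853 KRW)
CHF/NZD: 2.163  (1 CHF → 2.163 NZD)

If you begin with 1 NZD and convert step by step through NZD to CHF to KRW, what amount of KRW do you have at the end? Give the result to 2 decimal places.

792.71

1 NZD × 0.4278 = 0.4278 CHF
0.4278 CHF × 1853 = 792.7134 KRW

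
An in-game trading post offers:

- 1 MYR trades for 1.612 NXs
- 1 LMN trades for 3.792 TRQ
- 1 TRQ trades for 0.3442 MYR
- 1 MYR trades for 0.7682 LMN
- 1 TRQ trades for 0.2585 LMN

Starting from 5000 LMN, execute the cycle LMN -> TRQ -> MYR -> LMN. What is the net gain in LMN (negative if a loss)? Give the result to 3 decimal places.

13.298

5000 LMN × 3.792 = 18960 TRQ
18960 TRQ × 0.3442 = 6526.032 MYR
6526.032 MYR × 0.7682 = 5013.2977824 LMN
Net change: 5013.2977824 − 5000 = 13.2977824 LMN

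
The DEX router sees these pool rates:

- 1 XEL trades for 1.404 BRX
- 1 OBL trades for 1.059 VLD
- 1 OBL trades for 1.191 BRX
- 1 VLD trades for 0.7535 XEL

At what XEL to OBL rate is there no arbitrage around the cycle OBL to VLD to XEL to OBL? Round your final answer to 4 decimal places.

Known legs of the cycle: 1.059 × 0.7535 = 0.7979565
For no arbitrage the full-cycle product must be 1, so the missing rate is 1 / 0.7979565 ≈ 1.253201.

1.2532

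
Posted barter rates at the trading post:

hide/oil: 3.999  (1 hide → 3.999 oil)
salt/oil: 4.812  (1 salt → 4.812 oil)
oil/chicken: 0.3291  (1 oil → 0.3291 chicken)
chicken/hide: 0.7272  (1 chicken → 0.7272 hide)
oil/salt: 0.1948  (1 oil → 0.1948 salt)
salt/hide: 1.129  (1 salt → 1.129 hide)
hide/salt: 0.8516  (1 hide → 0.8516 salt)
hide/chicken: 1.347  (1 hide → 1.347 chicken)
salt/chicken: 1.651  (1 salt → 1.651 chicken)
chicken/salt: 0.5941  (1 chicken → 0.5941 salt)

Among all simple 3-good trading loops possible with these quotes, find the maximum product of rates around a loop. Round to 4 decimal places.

1.0224

chicken→hide→salt→chicken: 0.7272 × 0.8516 × 1.651 = 1.02244
chicken→hide→oil→chicken: 0.7272 × 3.999 × 0.3291 = 0.95705
chicken→salt→oil→chicken: 0.5941 × 4.812 × 0.3291 = 0.94083
chicken→salt→hide→chicken: 0.5941 × 1.129 × 1.347 = 0.90349
hide→oil→salt→hide: 3.999 × 0.1948 × 1.129 = 0.87950
Maximum is chicken→hide→salt→chicken at 1.0224; arbitrage exists.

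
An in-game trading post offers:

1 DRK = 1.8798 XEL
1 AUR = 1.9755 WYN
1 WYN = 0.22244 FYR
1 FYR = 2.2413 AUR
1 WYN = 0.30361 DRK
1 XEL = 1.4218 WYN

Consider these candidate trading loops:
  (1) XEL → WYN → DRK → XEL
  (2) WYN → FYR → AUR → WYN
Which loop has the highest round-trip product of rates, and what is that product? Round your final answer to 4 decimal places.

0.9849

(1) 1.4218 × 0.30361 × 1.8798 = 0.81146
(2) 0.22244 × 2.2413 × 1.9755 = 0.98489
Highest is cycle (2) at 0.9849 (≤1, no arbitrage).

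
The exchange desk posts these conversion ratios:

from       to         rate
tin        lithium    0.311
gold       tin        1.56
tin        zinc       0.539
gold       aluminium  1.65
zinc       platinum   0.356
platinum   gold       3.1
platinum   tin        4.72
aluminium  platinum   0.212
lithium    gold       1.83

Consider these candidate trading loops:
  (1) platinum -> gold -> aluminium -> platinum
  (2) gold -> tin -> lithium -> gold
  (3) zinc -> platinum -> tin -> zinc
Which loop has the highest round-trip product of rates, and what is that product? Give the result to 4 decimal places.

(1) 3.1 × 1.65 × 0.212 = 1.08438
(2) 1.56 × 0.311 × 1.83 = 0.88784
(3) 0.356 × 4.72 × 0.539 = 0.90569
Highest is cycle (1) at 1.0844 (>1, arbitrage).

1.0844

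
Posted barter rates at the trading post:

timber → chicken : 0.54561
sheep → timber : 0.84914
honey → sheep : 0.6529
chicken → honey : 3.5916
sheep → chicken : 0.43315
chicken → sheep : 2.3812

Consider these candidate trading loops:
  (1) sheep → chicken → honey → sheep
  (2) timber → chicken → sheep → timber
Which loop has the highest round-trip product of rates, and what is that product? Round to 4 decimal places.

(1) 0.43315 × 3.5916 × 0.6529 = 1.01572
(2) 0.54561 × 2.3812 × 0.84914 = 1.10321
Highest is cycle (2) at 1.1032 (>1, arbitrage).

1.1032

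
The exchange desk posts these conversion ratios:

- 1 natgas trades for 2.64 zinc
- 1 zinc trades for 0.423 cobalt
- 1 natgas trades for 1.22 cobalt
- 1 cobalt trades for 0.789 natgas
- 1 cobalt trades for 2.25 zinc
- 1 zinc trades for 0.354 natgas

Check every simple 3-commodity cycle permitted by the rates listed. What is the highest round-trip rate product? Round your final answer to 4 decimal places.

natgas→cobalt→zinc→natgas: 1.22 × 2.25 × 0.354 = 0.97173
natgas→zinc→cobalt→natgas: 2.64 × 0.423 × 0.789 = 0.88109
Maximum is natgas→cobalt→zinc→natgas at 0.9717; no arbitrage — every cycle loses value.

0.9717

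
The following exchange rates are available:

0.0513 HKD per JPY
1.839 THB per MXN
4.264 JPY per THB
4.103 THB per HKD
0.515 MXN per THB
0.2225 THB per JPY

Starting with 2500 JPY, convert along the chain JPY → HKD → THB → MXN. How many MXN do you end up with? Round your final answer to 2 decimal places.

2500 JPY × 0.0513 = 128.25 HKD
128.25 HKD × 4.103 = 526.20975 THB
526.20975 THB × 0.515 = 270.99802125 MXN

271.00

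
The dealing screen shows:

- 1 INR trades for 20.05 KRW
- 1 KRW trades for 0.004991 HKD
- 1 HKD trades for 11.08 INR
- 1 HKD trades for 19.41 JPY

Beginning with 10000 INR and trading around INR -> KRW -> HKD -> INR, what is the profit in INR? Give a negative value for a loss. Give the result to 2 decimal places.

10000 INR × 20.05 = 200500 KRW
200500 KRW × 0.004991 = 1000.6955 HKD
1000.6955 HKD × 11.08 = 11087.70614 INR
Net change: 11087.70614 − 10000 = 1087.70614 INR

1087.71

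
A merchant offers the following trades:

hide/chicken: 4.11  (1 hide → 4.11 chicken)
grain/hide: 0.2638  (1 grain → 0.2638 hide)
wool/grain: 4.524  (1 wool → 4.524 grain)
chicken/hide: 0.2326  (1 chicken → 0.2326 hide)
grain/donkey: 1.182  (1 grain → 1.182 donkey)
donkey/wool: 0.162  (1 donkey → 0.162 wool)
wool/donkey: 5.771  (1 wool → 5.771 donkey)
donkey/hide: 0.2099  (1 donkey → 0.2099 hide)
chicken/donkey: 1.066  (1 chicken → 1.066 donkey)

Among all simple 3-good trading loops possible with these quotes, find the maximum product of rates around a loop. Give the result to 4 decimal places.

0.9196

donkey→hide→chicken→donkey: 0.2099 × 4.11 × 1.066 = 0.91963
donkey→wool→grain→donkey: 0.162 × 4.524 × 1.182 = 0.86627
Maximum is donkey→hide→chicken→donkey at 0.9196; no arbitrage — every cycle loses value.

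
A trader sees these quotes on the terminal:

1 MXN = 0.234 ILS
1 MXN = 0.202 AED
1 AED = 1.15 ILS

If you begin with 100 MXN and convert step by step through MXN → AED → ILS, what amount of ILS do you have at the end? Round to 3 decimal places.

100 MXN × 0.202 = 20.2 AED
20.2 AED × 1.15 = 23.23 ILS

23.230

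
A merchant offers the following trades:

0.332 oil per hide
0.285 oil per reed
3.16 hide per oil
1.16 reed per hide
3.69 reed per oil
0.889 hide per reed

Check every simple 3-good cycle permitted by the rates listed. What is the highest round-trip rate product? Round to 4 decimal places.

oil→reed→hide→oil: 3.69 × 0.889 × 0.332 = 1.08910
oil→hide→reed→oil: 3.16 × 1.16 × 0.285 = 1.04470
Maximum is oil→reed→hide→oil at 1.0891; arbitrage exists.

1.0891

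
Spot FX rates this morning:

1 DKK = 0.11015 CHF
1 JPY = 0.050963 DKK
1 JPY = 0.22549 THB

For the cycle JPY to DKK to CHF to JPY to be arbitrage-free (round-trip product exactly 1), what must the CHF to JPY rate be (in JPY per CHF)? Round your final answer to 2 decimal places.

Known legs of the cycle: 0.050963 × 0.11015 = 0.00561357445
For no arbitrage the full-cycle product must be 1, so the missing rate is 1 / 0.00561357445 ≈ 178.1396.

178.14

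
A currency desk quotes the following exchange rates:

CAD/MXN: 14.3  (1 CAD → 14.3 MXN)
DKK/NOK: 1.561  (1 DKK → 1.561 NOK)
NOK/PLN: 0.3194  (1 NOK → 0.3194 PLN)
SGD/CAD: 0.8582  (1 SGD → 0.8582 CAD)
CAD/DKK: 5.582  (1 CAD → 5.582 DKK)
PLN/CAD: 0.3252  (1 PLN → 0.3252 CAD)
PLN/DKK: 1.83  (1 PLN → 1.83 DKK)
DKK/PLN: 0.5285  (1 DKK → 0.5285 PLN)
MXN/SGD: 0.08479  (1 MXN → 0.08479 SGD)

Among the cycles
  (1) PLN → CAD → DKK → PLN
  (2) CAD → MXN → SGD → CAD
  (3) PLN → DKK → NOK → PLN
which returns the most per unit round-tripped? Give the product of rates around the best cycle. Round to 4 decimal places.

1.0406

(1) 0.3252 × 5.582 × 0.5285 = 0.95937
(2) 14.3 × 0.08479 × 0.8582 = 1.04056
(3) 1.83 × 1.561 × 0.3194 = 0.91241
Highest is cycle (2) at 1.0406 (>1, arbitrage).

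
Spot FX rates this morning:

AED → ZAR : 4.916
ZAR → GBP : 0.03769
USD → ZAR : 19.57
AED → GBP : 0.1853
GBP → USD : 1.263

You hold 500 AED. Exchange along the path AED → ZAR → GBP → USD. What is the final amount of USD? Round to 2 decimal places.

117.01

500 AED × 4.916 = 2458 ZAR
2458 ZAR × 0.03769 = 92.64202 GBP
92.64202 GBP × 1.263 = 117.00687126 USD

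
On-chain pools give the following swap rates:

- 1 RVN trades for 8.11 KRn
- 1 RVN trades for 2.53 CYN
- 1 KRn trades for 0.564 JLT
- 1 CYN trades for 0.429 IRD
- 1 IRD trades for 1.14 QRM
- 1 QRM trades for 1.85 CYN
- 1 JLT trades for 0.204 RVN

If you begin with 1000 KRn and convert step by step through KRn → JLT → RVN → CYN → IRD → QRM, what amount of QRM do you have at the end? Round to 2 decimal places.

142.36

1000 KRn × 0.564 = 564 JLT
564 JLT × 0.204 = 115.056 RVN
115.056 RVN × 2.53 = 291.09168 CYN
291.09168 CYN × 0.429 = 124.87833072 IRD
124.87833072 IRD × 1.14 = 142.3612970208 QRM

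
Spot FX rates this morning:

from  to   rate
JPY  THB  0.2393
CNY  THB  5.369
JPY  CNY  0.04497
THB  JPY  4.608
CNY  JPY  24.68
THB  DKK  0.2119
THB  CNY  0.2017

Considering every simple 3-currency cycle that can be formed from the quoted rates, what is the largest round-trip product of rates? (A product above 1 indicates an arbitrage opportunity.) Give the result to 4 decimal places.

CNY→JPY→THB→CNY: 24.68 × 0.2393 × 0.2017 = 1.19122
CNY→THB→JPY→CNY: 5.369 × 4.608 × 0.04497 = 1.11257
Maximum is CNY→JPY→THB→CNY at 1.1912; arbitrage exists.

1.1912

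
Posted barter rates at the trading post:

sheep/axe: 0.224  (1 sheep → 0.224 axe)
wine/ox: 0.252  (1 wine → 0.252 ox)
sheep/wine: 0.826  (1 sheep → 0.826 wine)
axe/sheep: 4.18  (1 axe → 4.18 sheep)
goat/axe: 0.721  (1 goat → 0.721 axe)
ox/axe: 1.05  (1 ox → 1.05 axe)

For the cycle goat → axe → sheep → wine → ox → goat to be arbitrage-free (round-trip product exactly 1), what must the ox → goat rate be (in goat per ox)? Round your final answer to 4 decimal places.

Known legs of the cycle: 0.721 × 4.18 × 0.826 × 0.252 = 0.62732433456
For no arbitrage the full-cycle product must be 1, so the missing rate is 1 / 0.62732433456 ≈ 1.594072.

1.5941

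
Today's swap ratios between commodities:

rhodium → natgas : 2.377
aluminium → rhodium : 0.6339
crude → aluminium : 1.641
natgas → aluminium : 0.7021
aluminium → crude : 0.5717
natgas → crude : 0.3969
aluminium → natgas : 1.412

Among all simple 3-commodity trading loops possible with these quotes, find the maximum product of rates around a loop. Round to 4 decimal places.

aluminium→rhodium→natgas→aluminium: 0.6339 × 2.377 × 0.7021 = 1.05791
aluminium→natgas→crude→aluminium: 1.412 × 0.3969 × 1.641 = 0.91965
Maximum is aluminium→rhodium→natgas→aluminium at 1.0579; arbitrage exists.

1.0579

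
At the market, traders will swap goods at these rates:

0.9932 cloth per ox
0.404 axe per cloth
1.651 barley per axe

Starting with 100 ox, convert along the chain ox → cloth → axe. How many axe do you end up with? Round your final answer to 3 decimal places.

100 ox × 0.9932 = 99.32 cloth
99.32 cloth × 0.404 = 40.12528 axe

40.125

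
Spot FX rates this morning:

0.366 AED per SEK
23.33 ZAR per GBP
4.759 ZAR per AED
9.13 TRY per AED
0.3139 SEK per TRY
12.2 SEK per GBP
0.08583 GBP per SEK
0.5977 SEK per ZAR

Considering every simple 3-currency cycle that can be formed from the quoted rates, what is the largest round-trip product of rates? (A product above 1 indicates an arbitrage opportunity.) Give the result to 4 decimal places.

ZAR→SEK→GBP→ZAR: 0.5977 × 0.08583 × 23.33 = 1.19684
AED→TRY→SEK→AED: 9.13 × 0.3139 × 0.366 = 1.04892
AED→ZAR→SEK→AED: 4.759 × 0.5977 × 0.366 = 1.04107
Maximum is ZAR→SEK→GBP→ZAR at 1.1968; arbitrage exists.

1.1968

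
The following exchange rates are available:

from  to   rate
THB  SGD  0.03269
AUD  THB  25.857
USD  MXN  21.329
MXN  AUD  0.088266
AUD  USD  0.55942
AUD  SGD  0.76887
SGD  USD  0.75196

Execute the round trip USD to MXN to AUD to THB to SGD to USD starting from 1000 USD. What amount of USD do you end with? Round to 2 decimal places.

1196.61

1000 USD × 21.329 = 21329 MXN
21329 MXN × 0.088266 = 1882.625514 AUD
1882.625514 AUD × 25.857 = 48679.047915498 THB
48679.047915498 THB × 0.03269 = 1591.31807635762962 SGD
1591.31807635762962 SGD × 0.75196 = 1196.6075406978831690552 USD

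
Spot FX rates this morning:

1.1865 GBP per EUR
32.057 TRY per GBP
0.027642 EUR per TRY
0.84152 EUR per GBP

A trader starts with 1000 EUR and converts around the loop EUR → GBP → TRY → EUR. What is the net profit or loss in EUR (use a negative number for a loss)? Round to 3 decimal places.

51.381

1000 EUR × 1.1865 = 1186.5 GBP
1186.5 GBP × 32.057 = 38035.6305 TRY
38035.6305 TRY × 0.027642 = 1051.380898281 EUR
Net change: 1051.380898281 − 1000 = 51.380898281 EUR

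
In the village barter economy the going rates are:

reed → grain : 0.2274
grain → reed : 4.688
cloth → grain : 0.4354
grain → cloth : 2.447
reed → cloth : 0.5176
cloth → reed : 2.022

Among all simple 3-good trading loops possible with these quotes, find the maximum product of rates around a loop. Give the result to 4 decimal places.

1.1251

reed→grain→cloth→reed: 0.2274 × 2.447 × 2.022 = 1.12514
reed→cloth→grain→reed: 0.5176 × 0.4354 × 4.688 = 1.05650
Maximum is reed→grain→cloth→reed at 1.1251; arbitrage exists.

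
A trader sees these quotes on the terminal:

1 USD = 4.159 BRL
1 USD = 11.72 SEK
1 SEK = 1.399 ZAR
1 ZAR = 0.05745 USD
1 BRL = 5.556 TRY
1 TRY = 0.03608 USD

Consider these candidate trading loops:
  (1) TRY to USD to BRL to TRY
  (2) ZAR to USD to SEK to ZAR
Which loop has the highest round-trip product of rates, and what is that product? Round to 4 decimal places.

(1) 0.03608 × 4.159 × 5.556 = 0.83372
(2) 0.05745 × 11.72 × 1.399 = 0.94197
Highest is cycle (2) at 0.9420 (≤1, no arbitrage).

0.9420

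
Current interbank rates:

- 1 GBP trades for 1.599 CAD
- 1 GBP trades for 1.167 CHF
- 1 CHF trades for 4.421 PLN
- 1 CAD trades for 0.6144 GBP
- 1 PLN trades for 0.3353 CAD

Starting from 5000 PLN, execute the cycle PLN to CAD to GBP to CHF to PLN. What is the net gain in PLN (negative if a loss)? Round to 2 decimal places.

5000 PLN × 0.3353 = 1676.5 CAD
1676.5 CAD × 0.6144 = 1030.0416 GBP
1030.0416 GBP × 1.167 = 1202.0585472 CHF
1202.0585472 CHF × 4.421 = 5314.3008371712 PLN
Net change: 5314.3008371712 − 5000 = 314.3008371712 PLN

314.30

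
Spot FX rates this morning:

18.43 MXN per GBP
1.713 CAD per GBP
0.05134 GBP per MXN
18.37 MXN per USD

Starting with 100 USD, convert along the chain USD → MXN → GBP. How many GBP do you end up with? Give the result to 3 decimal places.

94.312

100 USD × 18.37 = 1837 MXN
1837 MXN × 0.05134 = 94.31158 GBP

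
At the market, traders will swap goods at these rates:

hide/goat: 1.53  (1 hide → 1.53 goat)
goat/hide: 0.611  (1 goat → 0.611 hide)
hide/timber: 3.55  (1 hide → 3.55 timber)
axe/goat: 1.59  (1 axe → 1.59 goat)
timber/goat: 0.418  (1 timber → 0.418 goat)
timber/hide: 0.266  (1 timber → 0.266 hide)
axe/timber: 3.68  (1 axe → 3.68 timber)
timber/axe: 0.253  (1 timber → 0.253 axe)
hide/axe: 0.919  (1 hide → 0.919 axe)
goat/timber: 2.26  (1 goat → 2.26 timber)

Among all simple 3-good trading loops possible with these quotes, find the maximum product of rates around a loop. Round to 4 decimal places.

0.9198

timber→hide→goat→timber: 0.266 × 1.53 × 2.26 = 0.91977
timber→axe→goat→timber: 0.253 × 1.59 × 2.26 = 0.90913
timber→goat→hide→timber: 0.418 × 0.611 × 3.55 = 0.90666
timber→hide→axe→timber: 0.266 × 0.919 × 3.68 = 0.89959
hide→axe→goat→hide: 0.919 × 1.59 × 0.611 = 0.89280
Maximum is timber→hide→goat→timber at 0.9198; no arbitrage — every cycle loses value.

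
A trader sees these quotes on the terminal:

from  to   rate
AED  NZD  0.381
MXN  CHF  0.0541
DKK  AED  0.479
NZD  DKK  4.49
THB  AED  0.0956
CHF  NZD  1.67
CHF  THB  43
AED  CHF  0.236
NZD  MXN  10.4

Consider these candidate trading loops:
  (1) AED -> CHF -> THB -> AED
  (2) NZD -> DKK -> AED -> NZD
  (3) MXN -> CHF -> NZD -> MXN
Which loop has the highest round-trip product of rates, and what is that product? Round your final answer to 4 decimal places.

0.9701

(1) 0.236 × 43 × 0.0956 = 0.97015
(2) 4.49 × 0.479 × 0.381 = 0.81942
(3) 0.0541 × 1.67 × 10.4 = 0.93961
Highest is cycle (1) at 0.9701 (≤1, no arbitrage).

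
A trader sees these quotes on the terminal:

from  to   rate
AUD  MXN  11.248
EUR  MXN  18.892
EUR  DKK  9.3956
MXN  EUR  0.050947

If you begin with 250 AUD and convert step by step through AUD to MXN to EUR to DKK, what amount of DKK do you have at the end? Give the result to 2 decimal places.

250 AUD × 11.248 = 2812 MXN
2812 MXN × 0.050947 = 143.262964 EUR
143.262964 EUR × 9.3956 = 1346.0415045584 DKK

1346.04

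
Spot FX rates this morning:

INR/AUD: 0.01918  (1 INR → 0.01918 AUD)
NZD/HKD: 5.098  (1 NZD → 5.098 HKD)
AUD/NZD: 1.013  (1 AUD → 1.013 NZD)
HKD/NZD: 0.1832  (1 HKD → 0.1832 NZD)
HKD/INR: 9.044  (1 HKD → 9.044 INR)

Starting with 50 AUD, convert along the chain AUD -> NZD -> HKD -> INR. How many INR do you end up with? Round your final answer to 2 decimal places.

2335.28

50 AUD × 1.013 = 50.65 NZD
50.65 NZD × 5.098 = 258.2137 HKD
258.2137 HKD × 9.044 = 2335.2847028 INR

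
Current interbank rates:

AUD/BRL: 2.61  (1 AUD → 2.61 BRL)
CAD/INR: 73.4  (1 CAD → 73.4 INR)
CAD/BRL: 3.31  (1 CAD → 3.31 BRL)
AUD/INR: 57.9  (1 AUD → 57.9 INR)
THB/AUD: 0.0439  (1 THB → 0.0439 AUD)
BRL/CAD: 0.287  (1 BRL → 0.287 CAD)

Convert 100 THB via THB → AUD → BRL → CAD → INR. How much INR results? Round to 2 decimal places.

241.37

100 THB × 0.0439 = 4.39 AUD
4.39 AUD × 2.61 = 11.4579 BRL
11.4579 BRL × 0.287 = 3.2884173 CAD
3.2884173 CAD × 73.4 = 241.36982982 INR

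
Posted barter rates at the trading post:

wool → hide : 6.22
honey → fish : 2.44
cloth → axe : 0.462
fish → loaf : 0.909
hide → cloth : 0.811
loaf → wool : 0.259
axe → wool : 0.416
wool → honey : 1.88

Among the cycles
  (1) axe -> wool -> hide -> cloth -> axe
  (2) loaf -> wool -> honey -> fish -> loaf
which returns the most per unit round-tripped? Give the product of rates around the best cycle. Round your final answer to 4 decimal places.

(1) 0.416 × 6.22 × 0.811 × 0.462 = 0.96950
(2) 0.259 × 1.88 × 2.44 × 0.909 = 1.07997
Highest is cycle (2) at 1.0800 (>1, arbitrage).

1.0800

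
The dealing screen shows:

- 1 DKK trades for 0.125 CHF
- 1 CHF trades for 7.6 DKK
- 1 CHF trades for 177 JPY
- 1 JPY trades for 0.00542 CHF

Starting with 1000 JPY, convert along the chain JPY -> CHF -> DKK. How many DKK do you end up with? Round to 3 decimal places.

1000 JPY × 0.00542 = 5.42 CHF
5.42 CHF × 7.6 = 41.192 DKK

41.192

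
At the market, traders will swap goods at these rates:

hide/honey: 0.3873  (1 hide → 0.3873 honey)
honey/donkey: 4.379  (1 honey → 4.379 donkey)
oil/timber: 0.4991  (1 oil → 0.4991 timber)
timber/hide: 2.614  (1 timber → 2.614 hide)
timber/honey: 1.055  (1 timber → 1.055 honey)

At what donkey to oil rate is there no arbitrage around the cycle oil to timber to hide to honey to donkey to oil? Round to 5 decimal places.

Known legs of the cycle: 0.4991 × 2.614 × 0.3873 × 4.379 = 2.21266463858958
For no arbitrage the full-cycle product must be 1, so the missing rate is 1 / 2.21266463858958 ≈ 0.4519438.

0.45194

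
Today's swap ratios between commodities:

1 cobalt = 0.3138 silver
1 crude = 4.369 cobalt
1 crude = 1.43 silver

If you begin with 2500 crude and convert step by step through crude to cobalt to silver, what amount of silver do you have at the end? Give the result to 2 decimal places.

3427.48

2500 crude × 4.369 = 10922.5 cobalt
10922.5 cobalt × 0.3138 = 3427.4805 silver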